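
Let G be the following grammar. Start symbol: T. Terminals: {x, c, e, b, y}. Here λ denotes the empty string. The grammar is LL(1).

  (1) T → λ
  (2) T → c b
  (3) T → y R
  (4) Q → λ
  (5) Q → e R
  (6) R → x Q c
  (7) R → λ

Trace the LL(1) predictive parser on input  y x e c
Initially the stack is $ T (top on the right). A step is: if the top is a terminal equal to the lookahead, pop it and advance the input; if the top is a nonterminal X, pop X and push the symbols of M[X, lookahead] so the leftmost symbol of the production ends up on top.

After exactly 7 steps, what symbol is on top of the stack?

c

     Stack    Input      Action
  1  $ T      y x e c $  expand T → y R
  2  $ R y    y x e c $  match y
  3  $ R      x e c $    expand R → x Q c
  4  $ c Q x  x e c $    match x
  5  $ c Q    e c $      expand Q → e R
  6  $ c R e  e c $      match e
  7  $ c R    c $        expand R → λ
Stack after step 7: $ c (top = c).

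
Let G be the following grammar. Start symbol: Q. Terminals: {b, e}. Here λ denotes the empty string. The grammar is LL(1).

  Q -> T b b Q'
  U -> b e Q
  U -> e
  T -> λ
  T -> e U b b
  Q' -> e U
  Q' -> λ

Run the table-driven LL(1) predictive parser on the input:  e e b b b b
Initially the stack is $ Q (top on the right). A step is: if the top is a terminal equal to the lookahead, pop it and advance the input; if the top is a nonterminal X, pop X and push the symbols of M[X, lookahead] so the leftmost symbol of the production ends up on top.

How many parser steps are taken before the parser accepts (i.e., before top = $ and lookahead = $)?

10

      Stack             Input          Action
   1  $ Q               e e b b b b $  expand Q -> T b b Q'
   2  $ Q' b b T        e e b b b b $  expand T -> e U b b
   3  $ Q' b b b b U e  e e b b b b $  match e
   4  $ Q' b b b b U    e b b b b $    expand U -> e
   5  $ Q' b b b b e    e b b b b $    match e
   6  $ Q' b b b b      b b b b $      match b
   7  $ Q' b b b        b b b $        match b
   8  $ Q' b b          b b $          match b
   9  $ Q' b            b $            match b
  10  $ Q'              $              expand Q' -> λ
Accept reached after 10 steps.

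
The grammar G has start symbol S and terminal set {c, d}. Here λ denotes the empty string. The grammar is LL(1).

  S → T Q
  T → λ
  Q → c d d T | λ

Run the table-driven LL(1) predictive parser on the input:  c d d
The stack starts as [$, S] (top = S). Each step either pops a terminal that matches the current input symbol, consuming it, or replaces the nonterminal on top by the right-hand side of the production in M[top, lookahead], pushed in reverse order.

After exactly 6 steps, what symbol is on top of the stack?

     Stack      Input    Action
  1  $ S        c d d $  expand S → T Q
  2  $ Q T      c d d $  expand T → λ
  3  $ Q        c d d $  expand Q → c d d T
  4  $ T d d c  c d d $  match c
  5  $ T d d    d d $    match d
  6  $ T d      d $      match d
Stack after step 6: $ T (top = T).

T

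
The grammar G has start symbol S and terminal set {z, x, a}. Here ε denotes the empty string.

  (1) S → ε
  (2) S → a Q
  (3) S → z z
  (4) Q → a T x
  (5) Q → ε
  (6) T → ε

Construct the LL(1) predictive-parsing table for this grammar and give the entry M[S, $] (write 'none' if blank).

FIRST(S) = {ε, a, z}
FIRST(Q) = {ε, a}
FIRST(T) = {ε}
FOLLOW(S) includes $ since S is the start symbol.
FOLLOW(S): S appears on no right-hand side. Thus FOLLOW(S) = {$}.
For S → ε: FIRST(ε) = {ε}, so it goes in M[S, t] for t ∈ {}; since ε ∈ FIRST, also for every t ∈ FOLLOW(S) = {$}.
For S → a Q: FIRST(a Q) = {a}, so it goes in M[S, t] for t ∈ {a}.
For S → z z: FIRST(z z) = {z}, so it goes in M[S, t] for t ∈ {z}.

S → ε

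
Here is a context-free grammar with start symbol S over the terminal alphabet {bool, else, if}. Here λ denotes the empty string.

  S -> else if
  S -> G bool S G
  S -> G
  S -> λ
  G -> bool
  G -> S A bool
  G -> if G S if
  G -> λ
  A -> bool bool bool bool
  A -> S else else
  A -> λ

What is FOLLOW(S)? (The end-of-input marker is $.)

FIRST(S) = {λ, bool, else, if}  (via G bool S G, G)
FIRST(A) = {λ, bool, else, if}  (via S else else)
FIRST(G) = {λ, bool, else, if}  (via S A bool)
FOLLOW(S) includes $ since S is the start symbol.
FOLLOW(S): in S->G bool S G, S is followed by G with FIRST {λ, bool, else, if}; in S->G bool S G, the suffix after S is nullable (adds nothing new); in G->S A bool, S is followed by A bool with FIRST {bool, else, if}; in G->if G S if, S is followed by if with FIRST {if}; in A->S else else, S is followed by else else with FIRST {else}. Thus FOLLOW(S) = {$, bool, else, if}.
FOLLOW(G): in S->G bool S G (occurrence 1), G is followed by bool S G with FIRST {bool}; in S->G bool S G (occurrence 2), the suffix after G is empty, so FOLLOW(G) ⊇ FOLLOW(S) = {$, bool, else, if}; in S->G, the suffix after G is empty, so FOLLOW(G) ⊇ FOLLOW(S) = {$, bool, else, if}; in G->if G S if, G is followed by S if with FIRST {bool, else, if}. Thus FOLLOW(G) = {$, bool, else, if}.
FOLLOW(A): in G->S A bool, A is followed by bool with FIRST {bool}. Thus FOLLOW(A) = {bool}.

{$, bool, else, if}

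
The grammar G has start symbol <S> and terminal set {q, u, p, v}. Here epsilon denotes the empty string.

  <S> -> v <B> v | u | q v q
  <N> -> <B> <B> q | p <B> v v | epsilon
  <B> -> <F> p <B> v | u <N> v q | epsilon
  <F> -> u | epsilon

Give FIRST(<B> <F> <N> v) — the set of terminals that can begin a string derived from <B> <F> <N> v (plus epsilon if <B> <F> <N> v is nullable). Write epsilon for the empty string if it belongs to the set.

{p, q, u, v}

FIRST(<S>) = {q, u, v}
FIRST(<F>) = {epsilon, u}
FIRST(<B>) = {epsilon, p, u}  (via <F> p <B> v)
FIRST(<N>) = {epsilon, p, q, u}  (via <B> <B> q)
FIRST(<B> <F> <N> v): take FIRST of each symbol in turn, carrying on past any symbol whose FIRST contains epsilon; result {p, q, u, v}.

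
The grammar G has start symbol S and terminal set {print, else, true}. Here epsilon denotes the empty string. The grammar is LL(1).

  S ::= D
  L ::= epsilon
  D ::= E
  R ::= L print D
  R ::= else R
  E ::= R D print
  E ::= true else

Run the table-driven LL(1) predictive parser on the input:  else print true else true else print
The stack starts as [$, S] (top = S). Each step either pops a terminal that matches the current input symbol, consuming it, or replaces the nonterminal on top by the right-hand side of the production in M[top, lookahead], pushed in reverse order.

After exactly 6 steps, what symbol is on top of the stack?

     Stack             Input                                   Action
  1  $ S               else print true else true else print $  expand S ::= D
  2  $ D               else print true else true else print $  expand D ::= E
  3  $ E               else print true else true else print $  expand E ::= R D print
  4  $ print D R       else print true else true else print $  expand R ::= else R
  5  $ print D R else  else print true else true else print $  match else
  6  $ print D R       print true else true else print $       expand R ::= L print D
Stack after step 6: $ print D D print L (top = L).

L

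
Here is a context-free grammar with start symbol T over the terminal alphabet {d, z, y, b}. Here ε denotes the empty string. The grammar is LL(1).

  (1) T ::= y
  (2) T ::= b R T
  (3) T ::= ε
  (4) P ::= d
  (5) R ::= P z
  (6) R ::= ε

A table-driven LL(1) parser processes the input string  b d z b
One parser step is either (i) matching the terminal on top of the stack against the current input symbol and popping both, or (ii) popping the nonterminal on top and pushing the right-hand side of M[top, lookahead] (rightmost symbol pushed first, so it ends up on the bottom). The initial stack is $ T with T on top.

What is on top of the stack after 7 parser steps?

step 1: stack=$ T  input=b d z b $  — expand T ::= b R T
step 2: stack=$ T R b  input=b d z b $  — match b
step 3: stack=$ T R  input=d z b $  — expand R ::= P z
step 4: stack=$ T z P  input=d z b $  — expand P ::= d
step 5: stack=$ T z d  input=d z b $  — match d
step 6: stack=$ T z  input=z b $  — match z
step 7: stack=$ T  input=b $  — expand T ::= b R T
Stack after step 7: $ T R b (top = b).

b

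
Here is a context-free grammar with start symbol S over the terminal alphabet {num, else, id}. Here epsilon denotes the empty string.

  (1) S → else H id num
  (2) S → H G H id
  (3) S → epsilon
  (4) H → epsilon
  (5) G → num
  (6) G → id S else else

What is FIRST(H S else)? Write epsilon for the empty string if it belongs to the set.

FIRST(H) = {epsilon}
FIRST(G) = {id, num}
FIRST(S) = {epsilon, else, id, num}  (via H G H id)
FIRST(H S else): take FIRST of each symbol in turn, carrying on past any symbol whose FIRST contains epsilon; result {else, id, num}.

{else, id, num}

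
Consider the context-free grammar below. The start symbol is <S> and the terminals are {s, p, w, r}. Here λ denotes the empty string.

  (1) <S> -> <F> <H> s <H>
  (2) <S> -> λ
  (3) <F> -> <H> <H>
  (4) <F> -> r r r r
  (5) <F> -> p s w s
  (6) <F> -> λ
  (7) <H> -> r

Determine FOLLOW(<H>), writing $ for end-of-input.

{$, r, s}

FIRST(<H>) = {r}
FIRST(<F>) = {λ, p, r}  (via <H> <H>)
FIRST(<S>) = {λ, p, r}  (via <F> <H> s <H>)
FOLLOW(<S>) includes $ since <S> is the start symbol.
FOLLOW(<S>): <S> appears on no right-hand side. Thus FOLLOW(<S>) = {$}.
FOLLOW(<F>): in <S>-><F> <H> s <H>, <F> is followed by <H> s <H> with FIRST {r}. Thus FOLLOW(<F>) = {r}.
FOLLOW(<H>): in <S>-><F> <H> s <H> (occurrence 1), <H> is followed by s <H> with FIRST {s}; in <S>-><F> <H> s <H> (occurrence 2), the suffix after <H> is empty, so FOLLOW(<H>) ⊇ FOLLOW(<S>) = {$}; in <F>-><H> <H> (occurrence 1), <H> is followed by <H> with FIRST {r}; in <F>-><H> <H> (occurrence 2), the suffix after <H> is empty, so FOLLOW(<H>) ⊇ FOLLOW(<F>) = {r}. Thus FOLLOW(<H>) = {$, r, s}.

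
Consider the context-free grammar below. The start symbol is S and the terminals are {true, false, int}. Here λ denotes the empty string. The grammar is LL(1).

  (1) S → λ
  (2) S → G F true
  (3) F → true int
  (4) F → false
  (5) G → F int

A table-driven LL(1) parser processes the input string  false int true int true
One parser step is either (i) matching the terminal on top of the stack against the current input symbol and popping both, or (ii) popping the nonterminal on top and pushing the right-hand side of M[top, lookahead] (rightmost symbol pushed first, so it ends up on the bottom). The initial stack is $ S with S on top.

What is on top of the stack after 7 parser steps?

int

step 1: stack=$ S  input=false int true int true $  — expand S → G F true
step 2: stack=$ true F G  input=false int true int true $  — expand G → F int
step 3: stack=$ true F int F  input=false int true int true $  — expand F → false
step 4: stack=$ true F int false  input=false int true int true $  — match false
step 5: stack=$ true F int  input=int true int true $  — match int
step 6: stack=$ true F  input=true int true $  — expand F → true int
step 7: stack=$ true int true  input=true int true $  — match true
Stack after step 7: $ true int (top = int).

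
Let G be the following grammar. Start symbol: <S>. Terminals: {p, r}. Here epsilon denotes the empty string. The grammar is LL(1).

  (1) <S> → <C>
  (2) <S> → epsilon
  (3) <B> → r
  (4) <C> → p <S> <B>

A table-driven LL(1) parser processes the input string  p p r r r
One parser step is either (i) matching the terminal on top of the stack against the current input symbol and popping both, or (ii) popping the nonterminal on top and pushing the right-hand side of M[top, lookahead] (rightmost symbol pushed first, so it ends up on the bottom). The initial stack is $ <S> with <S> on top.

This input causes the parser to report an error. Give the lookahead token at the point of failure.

step 1: stack=$ <S>  input=p p r r r $  — expand <S> → <C>
step 2: stack=$ <C>  input=p p r r r $  — expand <C> → p <S> <B>
step 3: stack=$ <B> <S> p  input=p p r r r $  — match p
step 4: stack=$ <B> <S>  input=p r r r $  — expand <S> → <C>
step 5: stack=$ <B> <C>  input=p r r r $  — expand <C> → p <S> <B>
step 6: stack=$ <B> <B> <S> p  input=p r r r $  — match p
step 7: stack=$ <B> <B> <S>  input=r r r $  — expand <S> → epsilon
step 8: stack=$ <B> <B>  input=r r r $  — expand <B> → r
step 9: stack=$ <B> r  input=r r r $  — match r
step 10: stack=$ <B>  input=r r $  — expand <B> → r
step 11: stack=$ r  input=r r $  — match r
step 12: stack=$  input=r $  — error: stack empty but input remains

r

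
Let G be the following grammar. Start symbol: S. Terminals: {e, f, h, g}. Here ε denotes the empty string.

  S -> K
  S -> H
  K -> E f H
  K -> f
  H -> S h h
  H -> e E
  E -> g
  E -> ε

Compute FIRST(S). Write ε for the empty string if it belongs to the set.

{e, f, g}

FIRST(E) = {ε, g}
FIRST(K) = {f, g}  (via E f H)
FIRST(S) = {e, f, g}  (via K, H)
FIRST(H) = {e, f, g}  (via S h h)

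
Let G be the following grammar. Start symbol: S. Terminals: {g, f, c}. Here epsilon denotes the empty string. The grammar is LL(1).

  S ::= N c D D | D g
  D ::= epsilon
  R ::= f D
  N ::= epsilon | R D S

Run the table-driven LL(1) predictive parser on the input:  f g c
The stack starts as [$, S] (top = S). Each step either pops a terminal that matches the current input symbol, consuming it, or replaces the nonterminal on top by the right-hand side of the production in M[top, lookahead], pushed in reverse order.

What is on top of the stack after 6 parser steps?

step 1: stack=$ S  input=f g c $  — expand S ::= N c D D
step 2: stack=$ D D c N  input=f g c $  — expand N ::= R D S
step 3: stack=$ D D c S D R  input=f g c $  — expand R ::= f D
step 4: stack=$ D D c S D D f  input=f g c $  — match f
step 5: stack=$ D D c S D D  input=g c $  — expand D ::= epsilon
step 6: stack=$ D D c S D  input=g c $  — expand D ::= epsilon
Stack after step 6: $ D D c S (top = S).

S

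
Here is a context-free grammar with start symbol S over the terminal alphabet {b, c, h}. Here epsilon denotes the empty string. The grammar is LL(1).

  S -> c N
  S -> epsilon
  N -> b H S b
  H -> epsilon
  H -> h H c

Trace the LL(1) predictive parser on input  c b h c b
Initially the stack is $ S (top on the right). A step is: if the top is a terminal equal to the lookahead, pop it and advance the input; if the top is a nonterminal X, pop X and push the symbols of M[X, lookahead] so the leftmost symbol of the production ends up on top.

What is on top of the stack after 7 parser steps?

     Stack        Input        Action
  1  $ S          c b h c b $  expand S -> c N
  2  $ N c        c b h c b $  match c
  3  $ N          b h c b $    expand N -> b H S b
  4  $ b S H b    b h c b $    match b
  5  $ b S H      h c b $      expand H -> h H c
  6  $ b S c H h  h c b $      match h
  7  $ b S c H    c b $        expand H -> epsilon
Stack after step 7: $ b S c (top = c).

c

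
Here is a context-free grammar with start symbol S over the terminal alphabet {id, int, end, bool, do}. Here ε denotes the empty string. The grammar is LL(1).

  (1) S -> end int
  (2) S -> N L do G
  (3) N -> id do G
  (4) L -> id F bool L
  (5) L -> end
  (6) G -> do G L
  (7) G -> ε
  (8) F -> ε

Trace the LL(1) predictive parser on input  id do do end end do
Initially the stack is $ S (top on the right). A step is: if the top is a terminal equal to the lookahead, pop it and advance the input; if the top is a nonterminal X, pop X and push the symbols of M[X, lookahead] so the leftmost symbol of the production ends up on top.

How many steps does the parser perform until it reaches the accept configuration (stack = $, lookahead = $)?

step 1: stack=$ S  input=id do do end end do $  — expand S -> N L do G
step 2: stack=$ G do L N  input=id do do end end do $  — expand N -> id do G
step 3: stack=$ G do L G do id  input=id do do end end do $  — match id
step 4: stack=$ G do L G do  input=do do end end do $  — match do
step 5: stack=$ G do L G  input=do end end do $  — expand G -> do G L
step 6: stack=$ G do L L G do  input=do end end do $  — match do
step 7: stack=$ G do L L G  input=end end do $  — expand G -> ε
step 8: stack=$ G do L L  input=end end do $  — expand L -> end
step 9: stack=$ G do L end  input=end end do $  — match end
step 10: stack=$ G do L  input=end do $  — expand L -> end
step 11: stack=$ G do end  input=end do $  — match end
step 12: stack=$ G do  input=do $  — match do
step 13: stack=$ G  input=$  — expand G -> ε
Accept reached after 13 steps.

13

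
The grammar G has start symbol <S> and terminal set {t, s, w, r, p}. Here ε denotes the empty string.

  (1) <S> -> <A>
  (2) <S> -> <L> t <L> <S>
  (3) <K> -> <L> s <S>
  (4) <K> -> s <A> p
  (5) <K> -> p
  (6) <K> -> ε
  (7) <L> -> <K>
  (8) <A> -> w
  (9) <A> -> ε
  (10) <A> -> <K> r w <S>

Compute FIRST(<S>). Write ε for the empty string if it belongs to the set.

{ε, p, r, s, t, w}

FIRST(<S>) = {ε, p, r, s, t, w}  (via <A>, <L> t <L> <S>)
FIRST(<K>) = {ε, p, s}  (via <L> s <S>)
FIRST(<L>) = {ε, p, s}  (via <K>)
FIRST(<A>) = {ε, p, r, s, w}  (via <K> r w <S>)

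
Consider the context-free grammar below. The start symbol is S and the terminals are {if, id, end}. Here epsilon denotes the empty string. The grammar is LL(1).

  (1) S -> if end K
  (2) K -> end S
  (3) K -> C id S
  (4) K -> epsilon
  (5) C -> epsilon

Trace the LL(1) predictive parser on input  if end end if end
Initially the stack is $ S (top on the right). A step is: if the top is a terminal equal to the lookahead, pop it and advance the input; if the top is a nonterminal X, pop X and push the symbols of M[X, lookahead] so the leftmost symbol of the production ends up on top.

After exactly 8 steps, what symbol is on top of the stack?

K

     Stack       Input                Action
  1  $ S         if end end if end $  expand S -> if end K
  2  $ K end if  if end end if end $  match if
  3  $ K end     end end if end $     match end
  4  $ K         end if end $         expand K -> end S
  5  $ S end     end if end $         match end
  6  $ S         if end $             expand S -> if end K
  7  $ K end if  if end $             match if
  8  $ K end     end $                match end
Stack after step 8: $ K (top = K).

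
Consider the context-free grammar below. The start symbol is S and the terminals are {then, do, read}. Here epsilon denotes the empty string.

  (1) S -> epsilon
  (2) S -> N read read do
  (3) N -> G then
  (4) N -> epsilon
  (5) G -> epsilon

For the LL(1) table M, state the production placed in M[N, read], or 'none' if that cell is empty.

N -> epsilon

FIRST(G) = {epsilon}
FIRST(N) = {epsilon, then}  (via G then)
FIRST(S) = {epsilon, read, then}  (via N read read do)
FOLLOW(S) includes $ since S is the start symbol.
FOLLOW(N): in S->N read read do, N is followed by read read do with FIRST {read}. Thus FOLLOW(N) = {read}.
For N -> G then: FIRST(G then) = {then}, so it goes in M[N, t] for t ∈ {then}.
For N -> epsilon: FIRST(epsilon) = {epsilon}, so it goes in M[N, t] for t ∈ {}; since epsilon ∈ FIRST, also for every t ∈ FOLLOW(N) = {read}.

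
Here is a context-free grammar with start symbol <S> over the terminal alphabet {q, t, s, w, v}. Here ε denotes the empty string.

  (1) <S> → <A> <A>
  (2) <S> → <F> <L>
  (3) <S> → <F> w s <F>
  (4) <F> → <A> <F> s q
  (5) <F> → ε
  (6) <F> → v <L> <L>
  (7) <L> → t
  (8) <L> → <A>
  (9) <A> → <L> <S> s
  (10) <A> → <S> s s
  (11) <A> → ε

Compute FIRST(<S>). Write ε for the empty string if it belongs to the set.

FIRST(<S>) = {ε, s, t, v, w}  (via <A> <A>, <F> <L>, <F> w s <F>)
FIRST(<F>) = {ε, s, t, v, w}  (via <A> <F> s q)
FIRST(<L>) = {ε, s, t, v, w}  (via <A>)
FIRST(<A>) = {ε, s, t, v, w}  (via <L> <S> s, <S> s s)

{ε, s, t, v, w}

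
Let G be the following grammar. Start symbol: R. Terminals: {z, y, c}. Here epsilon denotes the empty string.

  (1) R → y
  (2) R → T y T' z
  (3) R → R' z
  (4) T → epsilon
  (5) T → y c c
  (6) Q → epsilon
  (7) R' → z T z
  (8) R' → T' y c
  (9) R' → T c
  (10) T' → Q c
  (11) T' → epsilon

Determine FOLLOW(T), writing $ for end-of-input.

{c, y, z}

FIRST(T): from T→epsilon we get {epsilon}; from T→y c c we get {y}. So FIRST(T) = {epsilon, y}.
FIRST(Q): from Q→epsilon we get {epsilon}. So FIRST(Q) = {epsilon}.
FIRST(T'): from T'→Q c we get {c}; from T'→epsilon we get {epsilon}. So FIRST(T') = {epsilon, c}.
FIRST(R'): from R'→z T z we get {z}; from R'→T' y c we get {c, y}; from R'→T c we get {c, y}. So FIRST(R') = {c, y, z}.
FIRST(R): from R→y we get {y}; from R→T y T' z we get {y}; from R→R' z we get {c, y, z}. So FIRST(R) = {c, y, z}.
FOLLOW(R) includes $ since R is the start symbol.
FOLLOW(R): R appears on no right-hand side. Thus FOLLOW(R) = {$}.
FOLLOW(T): in R→T y T' z, T is followed by y T' z with FIRST {y}; in R'→z T z, T is followed by z with FIRST {z}; in R'→T c, T is followed by c with FIRST {c}. Thus FOLLOW(T) = {c, y, z}.
FOLLOW(Q): in T'→Q c, Q is followed by c with FIRST {c}. Thus FOLLOW(Q) = {c}.
FOLLOW(R'): in R→R' z, R' is followed by z with FIRST {z}. Thus FOLLOW(R') = {z}.
FOLLOW(T'): in R→T y T' z, T' is followed by z with FIRST {z}; in R'→T' y c, T' is followed by y c with FIRST {y}. Thus FOLLOW(T') = {y, z}.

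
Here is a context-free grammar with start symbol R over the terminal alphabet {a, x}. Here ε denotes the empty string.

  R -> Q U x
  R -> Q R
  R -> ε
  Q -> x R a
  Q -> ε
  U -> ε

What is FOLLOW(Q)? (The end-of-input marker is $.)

FIRST(Q): from Q->x R a we get {x}; from Q->ε we get {ε}. So FIRST(Q) = {ε, x}.
FIRST(U): from U->ε we get {ε}. So FIRST(U) = {ε}.
FIRST(R): from R->Q U x we get {x}; from R->Q R we get {ε, x}; from R->ε we get {ε}. So FIRST(R) = {ε, x}.
FOLLOW(R) includes $ since R is the start symbol.
FOLLOW(R): in R->Q R, the suffix after R is empty (adds nothing new); in Q->x R a, R is followed by a with FIRST {a}. Thus FOLLOW(R) = {$, a}.
FOLLOW(Q): in R->Q U x, Q is followed by U x with FIRST {x}; in R->Q R, Q is followed by R with FIRST {ε, x}; in R->Q R, the suffix after Q is nullable, so FOLLOW(Q) ⊇ FOLLOW(R) = {$, a}. Thus FOLLOW(Q) = {$, a, x}.
FOLLOW(U): in R->Q U x, U is followed by x with FIRST {x}. Thus FOLLOW(U) = {x}.

{$, a, x}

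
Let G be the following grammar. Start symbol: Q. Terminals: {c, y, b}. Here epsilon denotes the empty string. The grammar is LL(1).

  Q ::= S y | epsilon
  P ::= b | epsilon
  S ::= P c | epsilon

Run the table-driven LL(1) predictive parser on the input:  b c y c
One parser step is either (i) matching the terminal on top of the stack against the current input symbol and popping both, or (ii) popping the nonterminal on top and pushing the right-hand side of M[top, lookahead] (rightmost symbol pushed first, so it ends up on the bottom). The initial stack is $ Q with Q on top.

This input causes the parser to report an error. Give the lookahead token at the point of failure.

c

step 1: stack=$ Q  input=b c y c $  — expand Q ::= S y
step 2: stack=$ y S  input=b c y c $  — expand S ::= P c
step 3: stack=$ y c P  input=b c y c $  — expand P ::= b
step 4: stack=$ y c b  input=b c y c $  — match b
step 5: stack=$ y c  input=c y c $  — match c
step 6: stack=$ y  input=y c $  — match y
step 7: stack=$  input=c $  — error: stack empty but input remains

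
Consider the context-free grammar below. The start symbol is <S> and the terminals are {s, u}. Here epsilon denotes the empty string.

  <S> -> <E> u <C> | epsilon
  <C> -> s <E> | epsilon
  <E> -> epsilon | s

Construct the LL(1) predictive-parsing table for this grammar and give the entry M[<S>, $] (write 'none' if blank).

<S> -> epsilon

FIRST(<C>) = {epsilon, s}
FIRST(<E>) = {epsilon, s}
FIRST(<S>) = {epsilon, s, u}  (via <E> u <C>)
FOLLOW(<S>) includes $ since <S> is the start symbol.
FOLLOW(<S>): <S> appears on no right-hand side. Thus FOLLOW(<S>) = {$}.
For <S> -> <E> u <C>: FIRST(<E> u <C>) = {s, u}, so it goes in M[<S>, t] for t ∈ {s, u}.
For <S> -> epsilon: FIRST(epsilon) = {epsilon}, so it goes in M[<S>, t] for t ∈ {}; since epsilon ∈ FIRST, also for every t ∈ FOLLOW(<S>) = {$}.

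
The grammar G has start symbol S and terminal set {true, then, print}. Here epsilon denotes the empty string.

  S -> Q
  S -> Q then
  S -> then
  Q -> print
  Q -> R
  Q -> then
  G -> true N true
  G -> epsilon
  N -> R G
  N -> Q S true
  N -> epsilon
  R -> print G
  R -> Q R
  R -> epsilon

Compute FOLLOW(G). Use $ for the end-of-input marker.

FIRST(G): from G->true N true we get {true}; from G->epsilon we get {epsilon}. So FIRST(G) = {epsilon, true}.
FIRST(S): from S->Q we get {epsilon, print, then}; from S->Q then we get {print, then}; from S->then we get {then}. So FIRST(S) = {epsilon, print, then}.
FIRST(Q): from Q->print we get {print}; from Q->R we get {epsilon, print, then}; from Q->then we get {then}. So FIRST(Q) = {epsilon, print, then}.
FIRST(R): from R->print G we get {print}; from R->Q R we get {epsilon, print, then}; from R->epsilon we get {epsilon}. So FIRST(R) = {epsilon, print, then}.
FIRST(N): from N->R G we get {epsilon, print, then, true}; from N->Q S true we get {print, then, true}; from N->epsilon we get {epsilon}. So FIRST(N) = {epsilon, print, then, true}.
FOLLOW(S) includes $ since S is the start symbol.
FOLLOW(S): in N->Q S true, S is followed by true with FIRST {true}. Thus FOLLOW(S) = {$, true}.
FOLLOW(N): in G->true N true, N is followed by true with FIRST {true}. Thus FOLLOW(N) = {true}.
FOLLOW(Q): in S->Q, the suffix after Q is empty, so FOLLOW(Q) ⊇ FOLLOW(S) = {$, true}; in S->Q then, Q is followed by then with FIRST {then}; in N->Q S true, Q is followed by S true with FIRST {print, then, true}; in R->Q R, Q is followed by R with FIRST {epsilon, print, then}; in R->Q R, the suffix after Q is nullable, so FOLLOW(Q) ⊇ FOLLOW(R) = {$, print, then, true}. Thus FOLLOW(Q) = {$, print, then, true}.
FOLLOW(R): in Q->R, the suffix after R is empty, so FOLLOW(R) ⊇ FOLLOW(Q) = {$, print, then, true}; in N->R G, R is followed by G with FIRST {epsilon, true}; in N->R G, the suffix after R is nullable, so FOLLOW(R) ⊇ FOLLOW(N) = {true}; in R->Q R, the suffix after R is empty (adds nothing new). Thus FOLLOW(R) = {$, print, then, true}.
FOLLOW(G): in N->R G, the suffix after G is empty, so FOLLOW(G) ⊇ FOLLOW(N) = {true}; in R->print G, the suffix after G is empty, so FOLLOW(G) ⊇ FOLLOW(R) = {$, print, then, true}. Thus FOLLOW(G) = {$, print, then, true}.

{$, print, then, true}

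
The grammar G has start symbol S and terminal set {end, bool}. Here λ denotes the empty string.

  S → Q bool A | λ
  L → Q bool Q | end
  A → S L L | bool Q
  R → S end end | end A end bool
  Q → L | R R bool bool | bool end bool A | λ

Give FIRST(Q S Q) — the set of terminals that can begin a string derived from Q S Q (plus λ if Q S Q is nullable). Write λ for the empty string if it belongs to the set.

{λ, bool, end}

FIRST(S) = {λ, bool, end}  (via Q bool A)
FIRST(R) = {bool, end}  (via S end end)
FIRST(L) = {bool, end}  (via Q bool Q)
FIRST(A) = {bool, end}  (via S L L)
FIRST(Q) = {λ, bool, end}  (via L, R R bool bool)
FIRST(Q S Q): take FIRST of each symbol in turn, carrying on past any symbol whose FIRST contains λ; result {λ, bool, end}.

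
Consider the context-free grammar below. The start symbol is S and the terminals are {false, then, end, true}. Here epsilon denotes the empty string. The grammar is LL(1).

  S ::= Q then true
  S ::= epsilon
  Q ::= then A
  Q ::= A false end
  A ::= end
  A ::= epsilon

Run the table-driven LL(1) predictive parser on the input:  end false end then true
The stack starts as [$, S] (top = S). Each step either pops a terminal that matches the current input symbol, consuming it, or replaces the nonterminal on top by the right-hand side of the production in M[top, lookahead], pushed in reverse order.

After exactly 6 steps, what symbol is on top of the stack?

step 1: stack=$ S  input=end false end then true $  — expand S ::= Q then true
step 2: stack=$ true then Q  input=end false end then true $  — expand Q ::= A false end
step 3: stack=$ true then end false A  input=end false end then true $  — expand A ::= end
step 4: stack=$ true then end false end  input=end false end then true $  — match end
step 5: stack=$ true then end false  input=false end then true $  — match false
step 6: stack=$ true then end  input=end then true $  — match end
Stack after step 6: $ true then (top = then).

then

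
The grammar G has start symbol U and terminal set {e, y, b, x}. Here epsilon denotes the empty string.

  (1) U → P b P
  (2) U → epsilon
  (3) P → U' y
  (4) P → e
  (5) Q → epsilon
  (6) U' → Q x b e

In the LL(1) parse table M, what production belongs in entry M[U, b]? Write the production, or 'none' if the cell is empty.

none

FIRST(Q) = {epsilon}
FIRST(U') = {x}  (via Q x b e)
FIRST(P) = {e, x}  (via U' y)
FIRST(U) = {epsilon, e, x}  (via P b P)
FOLLOW(U) includes $ since U is the start symbol.
FOLLOW(U): U appears on no right-hand side. Thus FOLLOW(U) = {$}.
For U → P b P: FIRST(P b P) = {e, x}, so it goes in M[U, t] for t ∈ {e, x}.
For U → epsilon: FIRST(epsilon) = {epsilon}, so it goes in M[U, t] for t ∈ {}; since epsilon ∈ FIRST, also for every t ∈ FOLLOW(U) = {$}.
None of these place a production in M[U, b].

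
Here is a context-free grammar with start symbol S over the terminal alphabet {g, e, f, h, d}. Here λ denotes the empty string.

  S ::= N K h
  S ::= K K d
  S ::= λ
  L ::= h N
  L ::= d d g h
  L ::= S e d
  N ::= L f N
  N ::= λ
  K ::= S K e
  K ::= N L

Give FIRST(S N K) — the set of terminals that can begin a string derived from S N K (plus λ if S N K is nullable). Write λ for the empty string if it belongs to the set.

{d, e, h}

FIRST(S) = {λ, d, e, h}  (via N K h, K K d)
FIRST(L) = {d, e, h}  (via S e d)
FIRST(N) = {λ, d, e, h}  (via L f N)
FIRST(K) = {d, e, h}  (via S K e, N L)
FIRST(S N K): take FIRST of each symbol in turn, carrying on past any symbol whose FIRST contains λ; result {d, e, h}.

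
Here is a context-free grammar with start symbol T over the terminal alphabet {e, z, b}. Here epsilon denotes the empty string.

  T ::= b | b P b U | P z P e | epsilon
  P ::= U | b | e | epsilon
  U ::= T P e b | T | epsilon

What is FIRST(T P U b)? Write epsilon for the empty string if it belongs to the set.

FIRST(T) = {epsilon, b, e, z}  (via P z P e)
FIRST(P) = {epsilon, b, e, z}  (via U)
FIRST(U) = {epsilon, b, e, z}  (via T P e b, T)
FIRST(T P U b): take FIRST of each symbol in turn, carrying on past any symbol whose FIRST contains epsilon; result {b, e, z}.

{b, e, z}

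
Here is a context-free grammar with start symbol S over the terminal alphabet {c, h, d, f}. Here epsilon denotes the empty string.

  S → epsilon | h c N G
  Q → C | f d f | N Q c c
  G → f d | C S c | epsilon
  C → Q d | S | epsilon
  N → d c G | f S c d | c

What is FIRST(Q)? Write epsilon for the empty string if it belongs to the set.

{epsilon, c, d, f, h}

FIRST(S) = {epsilon, h}
FIRST(N) = {c, d, f}
FIRST(Q) = {epsilon, c, d, f, h}  (via C, N Q c c)
FIRST(C) = {epsilon, c, d, f, h}  (via Q d, S)
FIRST(G) = {epsilon, c, d, f, h}  (via C S c)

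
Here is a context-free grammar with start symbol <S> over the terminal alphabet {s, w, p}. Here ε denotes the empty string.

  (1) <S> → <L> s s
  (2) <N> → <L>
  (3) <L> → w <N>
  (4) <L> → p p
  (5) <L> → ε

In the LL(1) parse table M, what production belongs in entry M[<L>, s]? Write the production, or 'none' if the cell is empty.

<L> → ε

FIRST(<L>) = {ε, p, w}
FIRST(<S>) = {p, s, w}  (via <L> s s)
FIRST(<N>) = {ε, p, w}  (via <L>)
FOLLOW(<S>) includes $ since <S> is the start symbol.
FOLLOW(<N>): in <L>→w <N>, the suffix after <N> is empty, so FOLLOW(<N>) ⊇ FOLLOW(<L>) = {s}. Thus FOLLOW(<N>) = {s}.
FOLLOW(<L>): in <S>→<L> s s, <L> is followed by s s with FIRST {s}; in <N>→<L>, the suffix after <L> is empty, so FOLLOW(<L>) ⊇ FOLLOW(<N>) = {s}. Thus FOLLOW(<L>) = {s}.
For <L> → w <N>: FIRST(w <N>) = {w}, so it goes in M[<L>, t] for t ∈ {w}.
For <L> → p p: FIRST(p p) = {p}, so it goes in M[<L>, t] for t ∈ {p}.
For <L> → ε: FIRST(ε) = {ε}, so it goes in M[<L>, t] for t ∈ {}; since ε ∈ FIRST, also for every t ∈ FOLLOW(<L>) = {s}.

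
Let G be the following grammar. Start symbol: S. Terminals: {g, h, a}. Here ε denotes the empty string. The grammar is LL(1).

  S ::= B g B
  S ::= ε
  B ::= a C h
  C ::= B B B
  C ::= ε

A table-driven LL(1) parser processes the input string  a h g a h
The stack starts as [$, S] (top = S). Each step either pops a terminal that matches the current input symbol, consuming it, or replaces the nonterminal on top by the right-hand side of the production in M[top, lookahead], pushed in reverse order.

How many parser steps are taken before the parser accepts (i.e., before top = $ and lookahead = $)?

      Stack        Input        Action
   1  $ S          a h g a h $  expand S ::= B g B
   2  $ B g B      a h g a h $  expand B ::= a C h
   3  $ B g h C a  a h g a h $  match a
   4  $ B g h C    h g a h $    expand C ::= ε
   5  $ B g h      h g a h $    match h
   6  $ B g        g a h $      match g
   7  $ B          a h $        expand B ::= a C h
   8  $ h C a      a h $        match a
   9  $ h C        h $          expand C ::= ε
  10  $ h          h $          match h
Accept reached after 10 steps.

10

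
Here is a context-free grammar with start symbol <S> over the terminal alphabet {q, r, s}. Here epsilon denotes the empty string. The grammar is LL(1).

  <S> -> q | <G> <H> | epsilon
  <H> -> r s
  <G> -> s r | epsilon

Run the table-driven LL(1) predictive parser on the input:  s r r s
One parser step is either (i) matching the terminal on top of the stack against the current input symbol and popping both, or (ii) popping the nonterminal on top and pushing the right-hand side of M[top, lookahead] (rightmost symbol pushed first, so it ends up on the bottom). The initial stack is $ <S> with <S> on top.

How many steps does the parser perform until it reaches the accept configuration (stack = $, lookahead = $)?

7

     Stack      Input      Action
  1  $ <S>      s r r s $  expand <S> -> <G> <H>
  2  $ <H> <G>  s r r s $  expand <G> -> s r
  3  $ <H> r s  s r r s $  match s
  4  $ <H> r    r r s $    match r
  5  $ <H>      r s $      expand <H> -> r s
  6  $ s r      r s $      match r
  7  $ s        s $        match s
Accept reached after 7 steps.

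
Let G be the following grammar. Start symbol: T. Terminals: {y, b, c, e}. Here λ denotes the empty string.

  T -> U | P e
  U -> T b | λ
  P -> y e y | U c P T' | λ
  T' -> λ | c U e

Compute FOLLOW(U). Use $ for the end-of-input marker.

FIRST(T'): from T'->λ we get {λ}; from T'->c U e we get {c}. So FIRST(T') = {λ, c}.
FIRST(T): from T->U we get {λ, b, c, e, y}; from T->P e we get {b, c, e, y}. So FIRST(T) = {λ, b, c, e, y}.
FIRST(U): from U->T b we get {b, c, e, y}; from U->λ we get {λ}. So FIRST(U) = {λ, b, c, e, y}.
FIRST(P): from P->y e y we get {y}; from P->U c P T' we get {b, c, e, y}; from P->λ we get {λ}. So FIRST(P) = {λ, b, c, e, y}.
FOLLOW(T) includes $ since T is the start symbol.
FOLLOW(T): in U->T b, T is followed by b with FIRST {b}. Thus FOLLOW(T) = {$, b}.
FOLLOW(U): in T->U, the suffix after U is empty, so FOLLOW(U) ⊇ FOLLOW(T) = {$, b}; in P->U c P T', U is followed by c P T' with FIRST {c}; in T'->c U e, U is followed by e with FIRST {e}. Thus FOLLOW(U) = {$, b, c, e}.
FOLLOW(P): in T->P e, P is followed by e with FIRST {e}; in P->U c P T', P is followed by T' with FIRST {λ, c}; in P->U c P T', the suffix after P is nullable (adds nothing new). Thus FOLLOW(P) = {c, e}.
FOLLOW(T'): in P->U c P T', the suffix after T' is empty, so FOLLOW(T') ⊇ FOLLOW(P) = {c, e}. Thus FOLLOW(T') = {c, e}.

{$, b, c, e}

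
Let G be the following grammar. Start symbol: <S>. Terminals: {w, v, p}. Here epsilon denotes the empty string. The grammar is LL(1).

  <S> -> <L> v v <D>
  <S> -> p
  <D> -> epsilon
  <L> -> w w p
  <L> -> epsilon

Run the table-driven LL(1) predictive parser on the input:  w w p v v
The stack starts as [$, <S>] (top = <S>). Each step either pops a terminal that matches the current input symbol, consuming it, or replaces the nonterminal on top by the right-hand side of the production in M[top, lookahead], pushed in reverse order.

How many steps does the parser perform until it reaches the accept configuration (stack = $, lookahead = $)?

8

     Stack            Input        Action
  1  $ <S>            w w p v v $  expand <S> -> <L> v v <D>
  2  $ <D> v v <L>    w w p v v $  expand <L> -> w w p
  3  $ <D> v v p w w  w w p v v $  match w
  4  $ <D> v v p w    w p v v $    match w
  5  $ <D> v v p      p v v $      match p
  6  $ <D> v v        v v $        match v
  7  $ <D> v          v $          match v
  8  $ <D>            $            expand <D> -> epsilon
Accept reached after 8 steps.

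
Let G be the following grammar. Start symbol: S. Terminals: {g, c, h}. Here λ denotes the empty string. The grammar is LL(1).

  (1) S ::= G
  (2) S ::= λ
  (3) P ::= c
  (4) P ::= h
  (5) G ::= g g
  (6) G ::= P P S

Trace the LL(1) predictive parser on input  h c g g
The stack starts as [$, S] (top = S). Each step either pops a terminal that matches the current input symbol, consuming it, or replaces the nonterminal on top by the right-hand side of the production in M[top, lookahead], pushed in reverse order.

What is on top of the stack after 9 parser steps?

g

step 1: stack=$ S  input=h c g g $  — expand S ::= G
step 2: stack=$ G  input=h c g g $  — expand G ::= P P S
step 3: stack=$ S P P  input=h c g g $  — expand P ::= h
step 4: stack=$ S P h  input=h c g g $  — match h
step 5: stack=$ S P  input=c g g $  — expand P ::= c
step 6: stack=$ S c  input=c g g $  — match c
step 7: stack=$ S  input=g g $  — expand S ::= G
step 8: stack=$ G  input=g g $  — expand G ::= g g
step 9: stack=$ g g  input=g g $  — match g
Stack after step 9: $ g (top = g).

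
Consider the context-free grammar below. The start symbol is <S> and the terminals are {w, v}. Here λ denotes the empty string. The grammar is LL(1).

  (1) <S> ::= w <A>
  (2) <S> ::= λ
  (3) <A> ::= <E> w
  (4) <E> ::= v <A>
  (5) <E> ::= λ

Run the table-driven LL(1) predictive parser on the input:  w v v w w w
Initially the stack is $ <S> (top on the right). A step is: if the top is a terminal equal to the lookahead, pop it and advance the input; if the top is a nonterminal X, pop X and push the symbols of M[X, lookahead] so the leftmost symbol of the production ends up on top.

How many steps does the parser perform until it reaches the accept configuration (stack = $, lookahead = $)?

13

      Stack        Input          Action
   1  $ <S>        w v v w w w $  expand <S> ::= w <A>
   2  $ <A> w      w v v w w w $  match w
   3  $ <A>        v v w w w $    expand <A> ::= <E> w
   4  $ w <E>      v v w w w $    expand <E> ::= v <A>
   5  $ w <A> v    v v w w w $    match v
   6  $ w <A>      v w w w $      expand <A> ::= <E> w
   7  $ w w <E>    v w w w $      expand <E> ::= v <A>
   8  $ w w <A> v  v w w w $      match v
   9  $ w w <A>    w w w $        expand <A> ::= <E> w
  10  $ w w w <E>  w w w $        expand <E> ::= λ
  11  $ w w w      w w w $        match w
  12  $ w w        w w $          match w
  13  $ w          w $            match w
Accept reached after 13 steps.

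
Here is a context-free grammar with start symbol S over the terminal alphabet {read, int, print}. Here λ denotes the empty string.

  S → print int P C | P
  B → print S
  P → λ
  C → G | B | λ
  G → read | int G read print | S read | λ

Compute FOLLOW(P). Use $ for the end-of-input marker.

FIRST(B) = {print}
FIRST(P) = {λ}
FIRST(S) = {λ, print}  (via P)
FIRST(G) = {λ, int, print, read}  (via S read)
FIRST(C) = {λ, int, print, read}  (via G, B)
FOLLOW(S) includes $ since S is the start symbol.
FOLLOW(S): in B→print S, the suffix after S is empty, so FOLLOW(S) ⊇ FOLLOW(B) = {$, read}; in G→S read, S is followed by read with FIRST {read}. Thus FOLLOW(S) = {$, read}.
FOLLOW(P): in S→print int P C, P is followed by C with FIRST {λ, int, print, read}; in S→print int P C, the suffix after P is nullable, so FOLLOW(P) ⊇ FOLLOW(S) = {$, read}; in S→P, the suffix after P is empty, so FOLLOW(P) ⊇ FOLLOW(S) = {$, read}. Thus FOLLOW(P) = {$, int, print, read}.
FOLLOW(C): in S→print int P C, the suffix after C is empty, so FOLLOW(C) ⊇ FOLLOW(S) = {$, read}. Thus FOLLOW(C) = {$, read}.
FOLLOW(B): in C→B, the suffix after B is empty, so FOLLOW(B) ⊇ FOLLOW(C) = {$, read}. Thus FOLLOW(B) = {$, read}.
FOLLOW(G): in C→G, the suffix after G is empty, so FOLLOW(G) ⊇ FOLLOW(C) = {$, read}; in G→int G read print, G is followed by read print with FIRST {read}. Thus FOLLOW(G) = {$, read}.

{$, int, print, read}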